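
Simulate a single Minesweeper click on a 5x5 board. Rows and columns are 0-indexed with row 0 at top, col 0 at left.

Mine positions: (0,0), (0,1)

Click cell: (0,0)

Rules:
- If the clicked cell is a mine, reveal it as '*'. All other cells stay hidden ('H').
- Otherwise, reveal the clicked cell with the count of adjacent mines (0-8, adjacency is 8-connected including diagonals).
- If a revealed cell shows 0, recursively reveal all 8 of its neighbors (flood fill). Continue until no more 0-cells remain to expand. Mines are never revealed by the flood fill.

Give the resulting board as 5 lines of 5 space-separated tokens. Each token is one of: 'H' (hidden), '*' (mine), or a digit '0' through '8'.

* H H H H
H H H H H
H H H H H
H H H H H
H H H H H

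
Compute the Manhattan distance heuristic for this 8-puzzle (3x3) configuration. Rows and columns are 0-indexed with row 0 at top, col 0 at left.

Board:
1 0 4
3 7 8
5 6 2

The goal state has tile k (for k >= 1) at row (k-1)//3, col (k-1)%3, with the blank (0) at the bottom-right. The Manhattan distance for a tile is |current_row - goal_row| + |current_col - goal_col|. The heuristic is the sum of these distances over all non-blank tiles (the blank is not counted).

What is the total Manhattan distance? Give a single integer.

Answer: 17

Derivation:
Tile 1: (0,0)->(0,0) = 0
Tile 4: (0,2)->(1,0) = 3
Tile 3: (1,0)->(0,2) = 3
Tile 7: (1,1)->(2,0) = 2
Tile 8: (1,2)->(2,1) = 2
Tile 5: (2,0)->(1,1) = 2
Tile 6: (2,1)->(1,2) = 2
Tile 2: (2,2)->(0,1) = 3
Sum: 0 + 3 + 3 + 2 + 2 + 2 + 2 + 3 = 17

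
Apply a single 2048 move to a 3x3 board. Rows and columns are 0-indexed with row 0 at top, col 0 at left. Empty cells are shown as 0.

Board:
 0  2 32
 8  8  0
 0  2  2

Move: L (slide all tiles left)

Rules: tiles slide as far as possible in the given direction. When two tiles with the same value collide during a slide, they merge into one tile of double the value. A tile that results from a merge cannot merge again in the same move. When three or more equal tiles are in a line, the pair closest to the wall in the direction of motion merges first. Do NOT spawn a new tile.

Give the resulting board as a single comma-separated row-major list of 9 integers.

Answer: 2, 32, 0, 16, 0, 0, 4, 0, 0

Derivation:
Slide left:
row 0: [0, 2, 32] -> [2, 32, 0]
row 1: [8, 8, 0] -> [16, 0, 0]
row 2: [0, 2, 2] -> [4, 0, 0]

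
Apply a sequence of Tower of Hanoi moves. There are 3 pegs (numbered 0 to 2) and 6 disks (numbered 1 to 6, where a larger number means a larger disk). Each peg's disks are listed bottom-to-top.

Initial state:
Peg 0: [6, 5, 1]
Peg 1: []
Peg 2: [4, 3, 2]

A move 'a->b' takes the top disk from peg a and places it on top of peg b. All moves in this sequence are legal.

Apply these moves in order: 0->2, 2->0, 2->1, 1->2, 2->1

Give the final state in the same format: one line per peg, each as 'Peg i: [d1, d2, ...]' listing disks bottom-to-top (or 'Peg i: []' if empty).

Answer: Peg 0: [6, 5, 1]
Peg 1: [2]
Peg 2: [4, 3]

Derivation:
After move 1 (0->2):
Peg 0: [6, 5]
Peg 1: []
Peg 2: [4, 3, 2, 1]

After move 2 (2->0):
Peg 0: [6, 5, 1]
Peg 1: []
Peg 2: [4, 3, 2]

After move 3 (2->1):
Peg 0: [6, 5, 1]
Peg 1: [2]
Peg 2: [4, 3]

After move 4 (1->2):
Peg 0: [6, 5, 1]
Peg 1: []
Peg 2: [4, 3, 2]

After move 5 (2->1):
Peg 0: [6, 5, 1]
Peg 1: [2]
Peg 2: [4, 3]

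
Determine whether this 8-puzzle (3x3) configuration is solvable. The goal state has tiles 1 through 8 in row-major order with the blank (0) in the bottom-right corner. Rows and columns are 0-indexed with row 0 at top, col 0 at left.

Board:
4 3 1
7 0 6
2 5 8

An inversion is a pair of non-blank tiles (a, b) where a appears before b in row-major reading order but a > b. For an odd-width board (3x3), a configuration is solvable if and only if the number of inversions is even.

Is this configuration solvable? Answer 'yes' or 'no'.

Inversions (pairs i<j in row-major order where tile[i] > tile[j] > 0): 10
10 is even, so the puzzle is solvable.

Answer: yes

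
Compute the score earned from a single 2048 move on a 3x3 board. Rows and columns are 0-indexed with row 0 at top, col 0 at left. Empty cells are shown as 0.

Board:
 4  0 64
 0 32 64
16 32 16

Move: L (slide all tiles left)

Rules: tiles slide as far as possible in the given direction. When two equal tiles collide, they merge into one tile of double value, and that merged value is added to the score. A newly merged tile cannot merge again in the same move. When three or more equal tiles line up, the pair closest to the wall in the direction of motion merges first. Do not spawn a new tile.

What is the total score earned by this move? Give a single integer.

Slide left:
row 0: [4, 0, 64] -> [4, 64, 0]  score +0 (running 0)
row 1: [0, 32, 64] -> [32, 64, 0]  score +0 (running 0)
row 2: [16, 32, 16] -> [16, 32, 16]  score +0 (running 0)
Board after move:
 4 64  0
32 64  0
16 32 16

Answer: 0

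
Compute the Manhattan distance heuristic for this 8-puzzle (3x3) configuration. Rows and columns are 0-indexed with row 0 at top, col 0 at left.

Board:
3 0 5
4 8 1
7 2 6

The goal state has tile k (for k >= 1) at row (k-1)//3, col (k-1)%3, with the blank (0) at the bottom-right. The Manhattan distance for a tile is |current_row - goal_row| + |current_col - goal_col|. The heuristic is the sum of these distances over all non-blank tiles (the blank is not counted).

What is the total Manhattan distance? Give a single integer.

Answer: 11

Derivation:
Tile 3: (0,0)->(0,2) = 2
Tile 5: (0,2)->(1,1) = 2
Tile 4: (1,0)->(1,0) = 0
Tile 8: (1,1)->(2,1) = 1
Tile 1: (1,2)->(0,0) = 3
Tile 7: (2,0)->(2,0) = 0
Tile 2: (2,1)->(0,1) = 2
Tile 6: (2,2)->(1,2) = 1
Sum: 2 + 2 + 0 + 1 + 3 + 0 + 2 + 1 = 11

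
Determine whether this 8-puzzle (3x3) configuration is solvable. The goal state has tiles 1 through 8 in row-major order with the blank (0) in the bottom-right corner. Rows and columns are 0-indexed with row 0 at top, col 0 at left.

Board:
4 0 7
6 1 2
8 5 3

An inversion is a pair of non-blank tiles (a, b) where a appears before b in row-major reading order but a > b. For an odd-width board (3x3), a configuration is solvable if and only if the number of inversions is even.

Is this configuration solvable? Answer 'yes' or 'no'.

Answer: no

Derivation:
Inversions (pairs i<j in row-major order where tile[i] > tile[j] > 0): 15
15 is odd, so the puzzle is not solvable.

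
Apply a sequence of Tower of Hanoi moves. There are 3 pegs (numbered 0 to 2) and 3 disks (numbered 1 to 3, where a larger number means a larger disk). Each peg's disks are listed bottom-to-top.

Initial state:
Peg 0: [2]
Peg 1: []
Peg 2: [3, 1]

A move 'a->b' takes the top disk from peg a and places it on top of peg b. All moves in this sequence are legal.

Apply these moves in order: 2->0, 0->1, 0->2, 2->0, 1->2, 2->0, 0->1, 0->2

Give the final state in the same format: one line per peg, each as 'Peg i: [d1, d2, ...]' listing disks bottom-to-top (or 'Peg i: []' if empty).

After move 1 (2->0):
Peg 0: [2, 1]
Peg 1: []
Peg 2: [3]

After move 2 (0->1):
Peg 0: [2]
Peg 1: [1]
Peg 2: [3]

After move 3 (0->2):
Peg 0: []
Peg 1: [1]
Peg 2: [3, 2]

After move 4 (2->0):
Peg 0: [2]
Peg 1: [1]
Peg 2: [3]

After move 5 (1->2):
Peg 0: [2]
Peg 1: []
Peg 2: [3, 1]

After move 6 (2->0):
Peg 0: [2, 1]
Peg 1: []
Peg 2: [3]

After move 7 (0->1):
Peg 0: [2]
Peg 1: [1]
Peg 2: [3]

After move 8 (0->2):
Peg 0: []
Peg 1: [1]
Peg 2: [3, 2]

Answer: Peg 0: []
Peg 1: [1]
Peg 2: [3, 2]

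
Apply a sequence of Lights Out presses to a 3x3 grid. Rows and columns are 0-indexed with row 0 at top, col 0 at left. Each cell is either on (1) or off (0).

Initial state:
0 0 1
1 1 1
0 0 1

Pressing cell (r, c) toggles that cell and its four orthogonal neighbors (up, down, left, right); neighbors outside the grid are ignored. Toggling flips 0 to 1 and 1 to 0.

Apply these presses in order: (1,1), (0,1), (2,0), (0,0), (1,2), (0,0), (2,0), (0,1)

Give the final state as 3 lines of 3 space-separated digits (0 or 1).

After press 1 at (1,1):
0 1 1
0 0 0
0 1 1

After press 2 at (0,1):
1 0 0
0 1 0
0 1 1

After press 3 at (2,0):
1 0 0
1 1 0
1 0 1

After press 4 at (0,0):
0 1 0
0 1 0
1 0 1

After press 5 at (1,2):
0 1 1
0 0 1
1 0 0

After press 6 at (0,0):
1 0 1
1 0 1
1 0 0

After press 7 at (2,0):
1 0 1
0 0 1
0 1 0

After press 8 at (0,1):
0 1 0
0 1 1
0 1 0

Answer: 0 1 0
0 1 1
0 1 0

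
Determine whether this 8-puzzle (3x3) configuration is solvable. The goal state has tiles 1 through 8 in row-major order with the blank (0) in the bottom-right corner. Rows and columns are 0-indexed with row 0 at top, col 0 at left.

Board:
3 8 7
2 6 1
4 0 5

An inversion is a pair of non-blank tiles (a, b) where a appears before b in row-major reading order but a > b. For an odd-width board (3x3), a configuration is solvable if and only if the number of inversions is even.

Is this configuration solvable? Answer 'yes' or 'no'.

Inversions (pairs i<j in row-major order where tile[i] > tile[j] > 0): 17
17 is odd, so the puzzle is not solvable.

Answer: no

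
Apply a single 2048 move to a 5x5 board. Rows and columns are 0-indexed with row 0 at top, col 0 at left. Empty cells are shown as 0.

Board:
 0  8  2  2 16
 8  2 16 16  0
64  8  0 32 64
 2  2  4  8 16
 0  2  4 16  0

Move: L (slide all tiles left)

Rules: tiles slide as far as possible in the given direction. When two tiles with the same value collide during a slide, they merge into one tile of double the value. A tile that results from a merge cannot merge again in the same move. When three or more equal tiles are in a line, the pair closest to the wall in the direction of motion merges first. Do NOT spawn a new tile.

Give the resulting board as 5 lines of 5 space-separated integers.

Slide left:
row 0: [0, 8, 2, 2, 16] -> [8, 4, 16, 0, 0]
row 1: [8, 2, 16, 16, 0] -> [8, 2, 32, 0, 0]
row 2: [64, 8, 0, 32, 64] -> [64, 8, 32, 64, 0]
row 3: [2, 2, 4, 8, 16] -> [4, 4, 8, 16, 0]
row 4: [0, 2, 4, 16, 0] -> [2, 4, 16, 0, 0]

Answer:  8  4 16  0  0
 8  2 32  0  0
64  8 32 64  0
 4  4  8 16  0
 2  4 16  0  0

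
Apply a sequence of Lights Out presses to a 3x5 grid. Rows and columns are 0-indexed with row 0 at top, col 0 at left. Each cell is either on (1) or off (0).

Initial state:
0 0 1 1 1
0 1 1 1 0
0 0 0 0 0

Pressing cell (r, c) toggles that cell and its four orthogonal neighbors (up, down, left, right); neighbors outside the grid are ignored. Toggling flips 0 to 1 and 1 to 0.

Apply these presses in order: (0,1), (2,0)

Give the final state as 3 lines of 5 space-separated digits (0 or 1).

Answer: 1 1 0 1 1
1 0 1 1 0
1 1 0 0 0

Derivation:
After press 1 at (0,1):
1 1 0 1 1
0 0 1 1 0
0 0 0 0 0

After press 2 at (2,0):
1 1 0 1 1
1 0 1 1 0
1 1 0 0 0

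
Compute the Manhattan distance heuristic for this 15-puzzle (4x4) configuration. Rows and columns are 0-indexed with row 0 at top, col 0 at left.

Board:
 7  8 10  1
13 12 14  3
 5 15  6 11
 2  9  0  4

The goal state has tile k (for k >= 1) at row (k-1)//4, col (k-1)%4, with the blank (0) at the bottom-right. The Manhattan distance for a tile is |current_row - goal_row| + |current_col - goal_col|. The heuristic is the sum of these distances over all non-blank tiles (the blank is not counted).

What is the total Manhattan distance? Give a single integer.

Answer: 37

Derivation:
Tile 7: (0,0)->(1,2) = 3
Tile 8: (0,1)->(1,3) = 3
Tile 10: (0,2)->(2,1) = 3
Tile 1: (0,3)->(0,0) = 3
Tile 13: (1,0)->(3,0) = 2
Tile 12: (1,1)->(2,3) = 3
Tile 14: (1,2)->(3,1) = 3
Tile 3: (1,3)->(0,2) = 2
Tile 5: (2,0)->(1,0) = 1
Tile 15: (2,1)->(3,2) = 2
Tile 6: (2,2)->(1,1) = 2
Tile 11: (2,3)->(2,2) = 1
Tile 2: (3,0)->(0,1) = 4
Tile 9: (3,1)->(2,0) = 2
Tile 4: (3,3)->(0,3) = 3
Sum: 3 + 3 + 3 + 3 + 2 + 3 + 3 + 2 + 1 + 2 + 2 + 1 + 4 + 2 + 3 = 37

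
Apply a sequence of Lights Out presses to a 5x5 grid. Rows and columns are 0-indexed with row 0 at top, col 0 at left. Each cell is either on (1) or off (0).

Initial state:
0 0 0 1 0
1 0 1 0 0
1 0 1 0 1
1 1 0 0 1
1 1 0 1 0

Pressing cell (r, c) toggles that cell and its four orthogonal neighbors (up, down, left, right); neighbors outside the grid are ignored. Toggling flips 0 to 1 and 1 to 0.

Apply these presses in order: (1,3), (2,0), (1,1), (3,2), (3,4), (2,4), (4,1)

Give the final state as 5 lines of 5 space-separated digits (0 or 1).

After press 1 at (1,3):
0 0 0 0 0
1 0 0 1 1
1 0 1 1 1
1 1 0 0 1
1 1 0 1 0

After press 2 at (2,0):
0 0 0 0 0
0 0 0 1 1
0 1 1 1 1
0 1 0 0 1
1 1 0 1 0

After press 3 at (1,1):
0 1 0 0 0
1 1 1 1 1
0 0 1 1 1
0 1 0 0 1
1 1 0 1 0

After press 4 at (3,2):
0 1 0 0 0
1 1 1 1 1
0 0 0 1 1
0 0 1 1 1
1 1 1 1 0

After press 5 at (3,4):
0 1 0 0 0
1 1 1 1 1
0 0 0 1 0
0 0 1 0 0
1 1 1 1 1

After press 6 at (2,4):
0 1 0 0 0
1 1 1 1 0
0 0 0 0 1
0 0 1 0 1
1 1 1 1 1

After press 7 at (4,1):
0 1 0 0 0
1 1 1 1 0
0 0 0 0 1
0 1 1 0 1
0 0 0 1 1

Answer: 0 1 0 0 0
1 1 1 1 0
0 0 0 0 1
0 1 1 0 1
0 0 0 1 1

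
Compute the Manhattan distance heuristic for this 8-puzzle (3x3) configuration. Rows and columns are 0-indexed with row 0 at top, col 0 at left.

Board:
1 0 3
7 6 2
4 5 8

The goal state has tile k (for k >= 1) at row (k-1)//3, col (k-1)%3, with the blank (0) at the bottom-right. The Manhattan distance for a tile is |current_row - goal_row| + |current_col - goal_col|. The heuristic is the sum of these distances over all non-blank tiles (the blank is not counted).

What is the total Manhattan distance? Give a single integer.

Tile 1: (0,0)->(0,0) = 0
Tile 3: (0,2)->(0,2) = 0
Tile 7: (1,0)->(2,0) = 1
Tile 6: (1,1)->(1,2) = 1
Tile 2: (1,2)->(0,1) = 2
Tile 4: (2,0)->(1,0) = 1
Tile 5: (2,1)->(1,1) = 1
Tile 8: (2,2)->(2,1) = 1
Sum: 0 + 0 + 1 + 1 + 2 + 1 + 1 + 1 = 7

Answer: 7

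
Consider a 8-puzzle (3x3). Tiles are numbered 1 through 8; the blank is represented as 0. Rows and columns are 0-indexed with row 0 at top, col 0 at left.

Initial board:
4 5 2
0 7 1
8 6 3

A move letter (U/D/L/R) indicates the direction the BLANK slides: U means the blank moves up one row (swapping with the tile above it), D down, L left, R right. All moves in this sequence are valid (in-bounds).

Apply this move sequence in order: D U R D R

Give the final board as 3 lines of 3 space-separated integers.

After move 1 (D):
4 5 2
8 7 1
0 6 3

After move 2 (U):
4 5 2
0 7 1
8 6 3

After move 3 (R):
4 5 2
7 0 1
8 6 3

After move 4 (D):
4 5 2
7 6 1
8 0 3

After move 5 (R):
4 5 2
7 6 1
8 3 0

Answer: 4 5 2
7 6 1
8 3 0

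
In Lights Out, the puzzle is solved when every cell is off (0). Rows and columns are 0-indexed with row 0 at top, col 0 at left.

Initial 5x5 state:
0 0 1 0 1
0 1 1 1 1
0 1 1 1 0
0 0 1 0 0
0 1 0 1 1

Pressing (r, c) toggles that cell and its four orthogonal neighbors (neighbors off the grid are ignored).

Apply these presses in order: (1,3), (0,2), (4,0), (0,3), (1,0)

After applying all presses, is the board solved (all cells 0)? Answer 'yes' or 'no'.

After press 1 at (1,3):
0 0 1 1 1
0 1 0 0 0
0 1 1 0 0
0 0 1 0 0
0 1 0 1 1

After press 2 at (0,2):
0 1 0 0 1
0 1 1 0 0
0 1 1 0 0
0 0 1 0 0
0 1 0 1 1

After press 3 at (4,0):
0 1 0 0 1
0 1 1 0 0
0 1 1 0 0
1 0 1 0 0
1 0 0 1 1

After press 4 at (0,3):
0 1 1 1 0
0 1 1 1 0
0 1 1 0 0
1 0 1 0 0
1 0 0 1 1

After press 5 at (1,0):
1 1 1 1 0
1 0 1 1 0
1 1 1 0 0
1 0 1 0 0
1 0 0 1 1

Lights still on: 15

Answer: no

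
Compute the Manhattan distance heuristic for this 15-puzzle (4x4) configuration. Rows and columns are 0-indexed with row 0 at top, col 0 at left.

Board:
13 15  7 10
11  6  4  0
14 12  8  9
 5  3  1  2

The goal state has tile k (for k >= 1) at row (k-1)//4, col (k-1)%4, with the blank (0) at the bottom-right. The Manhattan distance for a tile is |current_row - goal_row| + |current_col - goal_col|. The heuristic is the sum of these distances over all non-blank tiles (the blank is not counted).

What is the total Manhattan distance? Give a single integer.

Answer: 42

Derivation:
Tile 13: (0,0)->(3,0) = 3
Tile 15: (0,1)->(3,2) = 4
Tile 7: (0,2)->(1,2) = 1
Tile 10: (0,3)->(2,1) = 4
Tile 11: (1,0)->(2,2) = 3
Tile 6: (1,1)->(1,1) = 0
Tile 4: (1,2)->(0,3) = 2
Tile 14: (2,0)->(3,1) = 2
Tile 12: (2,1)->(2,3) = 2
Tile 8: (2,2)->(1,3) = 2
Tile 9: (2,3)->(2,0) = 3
Tile 5: (3,0)->(1,0) = 2
Tile 3: (3,1)->(0,2) = 4
Tile 1: (3,2)->(0,0) = 5
Tile 2: (3,3)->(0,1) = 5
Sum: 3 + 4 + 1 + 4 + 3 + 0 + 2 + 2 + 2 + 2 + 3 + 2 + 4 + 5 + 5 = 42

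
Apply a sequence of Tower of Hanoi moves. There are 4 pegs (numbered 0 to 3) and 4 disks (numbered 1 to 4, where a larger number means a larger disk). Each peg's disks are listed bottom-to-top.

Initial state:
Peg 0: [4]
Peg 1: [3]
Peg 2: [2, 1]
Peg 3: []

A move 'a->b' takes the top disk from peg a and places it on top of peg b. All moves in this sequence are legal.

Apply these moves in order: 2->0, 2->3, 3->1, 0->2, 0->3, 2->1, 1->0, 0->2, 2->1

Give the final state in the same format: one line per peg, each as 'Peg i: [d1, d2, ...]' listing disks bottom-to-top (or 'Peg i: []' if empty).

After move 1 (2->0):
Peg 0: [4, 1]
Peg 1: [3]
Peg 2: [2]
Peg 3: []

After move 2 (2->3):
Peg 0: [4, 1]
Peg 1: [3]
Peg 2: []
Peg 3: [2]

After move 3 (3->1):
Peg 0: [4, 1]
Peg 1: [3, 2]
Peg 2: []
Peg 3: []

After move 4 (0->2):
Peg 0: [4]
Peg 1: [3, 2]
Peg 2: [1]
Peg 3: []

After move 5 (0->3):
Peg 0: []
Peg 1: [3, 2]
Peg 2: [1]
Peg 3: [4]

After move 6 (2->1):
Peg 0: []
Peg 1: [3, 2, 1]
Peg 2: []
Peg 3: [4]

After move 7 (1->0):
Peg 0: [1]
Peg 1: [3, 2]
Peg 2: []
Peg 3: [4]

After move 8 (0->2):
Peg 0: []
Peg 1: [3, 2]
Peg 2: [1]
Peg 3: [4]

After move 9 (2->1):
Peg 0: []
Peg 1: [3, 2, 1]
Peg 2: []
Peg 3: [4]

Answer: Peg 0: []
Peg 1: [3, 2, 1]
Peg 2: []
Peg 3: [4]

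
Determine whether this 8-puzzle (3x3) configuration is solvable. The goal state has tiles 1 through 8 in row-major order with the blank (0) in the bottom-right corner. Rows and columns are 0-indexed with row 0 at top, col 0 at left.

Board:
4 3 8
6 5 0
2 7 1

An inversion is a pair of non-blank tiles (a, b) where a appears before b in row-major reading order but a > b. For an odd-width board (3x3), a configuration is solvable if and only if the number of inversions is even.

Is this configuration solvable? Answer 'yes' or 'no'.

Inversions (pairs i<j in row-major order where tile[i] > tile[j] > 0): 17
17 is odd, so the puzzle is not solvable.

Answer: no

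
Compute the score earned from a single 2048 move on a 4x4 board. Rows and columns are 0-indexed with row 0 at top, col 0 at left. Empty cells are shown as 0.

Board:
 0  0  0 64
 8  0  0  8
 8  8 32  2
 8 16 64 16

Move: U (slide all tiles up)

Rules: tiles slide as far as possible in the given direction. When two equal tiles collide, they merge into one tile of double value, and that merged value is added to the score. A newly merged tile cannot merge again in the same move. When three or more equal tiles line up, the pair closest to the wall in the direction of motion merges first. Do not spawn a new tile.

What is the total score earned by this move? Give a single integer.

Slide up:
col 0: [0, 8, 8, 8] -> [16, 8, 0, 0]  score +16 (running 16)
col 1: [0, 0, 8, 16] -> [8, 16, 0, 0]  score +0 (running 16)
col 2: [0, 0, 32, 64] -> [32, 64, 0, 0]  score +0 (running 16)
col 3: [64, 8, 2, 16] -> [64, 8, 2, 16]  score +0 (running 16)
Board after move:
16  8 32 64
 8 16 64  8
 0  0  0  2
 0  0  0 16

Answer: 16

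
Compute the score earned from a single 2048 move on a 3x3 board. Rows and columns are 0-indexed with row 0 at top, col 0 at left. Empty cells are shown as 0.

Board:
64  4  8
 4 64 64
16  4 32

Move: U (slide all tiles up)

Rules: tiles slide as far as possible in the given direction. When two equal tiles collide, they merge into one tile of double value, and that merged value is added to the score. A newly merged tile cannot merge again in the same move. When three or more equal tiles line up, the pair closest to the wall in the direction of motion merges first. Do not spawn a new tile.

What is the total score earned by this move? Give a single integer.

Slide up:
col 0: [64, 4, 16] -> [64, 4, 16]  score +0 (running 0)
col 1: [4, 64, 4] -> [4, 64, 4]  score +0 (running 0)
col 2: [8, 64, 32] -> [8, 64, 32]  score +0 (running 0)
Board after move:
64  4  8
 4 64 64
16  4 32

Answer: 0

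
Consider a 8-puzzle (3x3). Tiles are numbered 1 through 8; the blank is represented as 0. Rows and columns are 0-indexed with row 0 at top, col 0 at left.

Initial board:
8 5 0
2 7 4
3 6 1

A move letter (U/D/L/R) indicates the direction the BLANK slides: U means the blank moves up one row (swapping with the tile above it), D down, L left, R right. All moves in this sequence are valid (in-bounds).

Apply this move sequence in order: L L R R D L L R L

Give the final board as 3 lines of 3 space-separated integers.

Answer: 8 5 4
0 2 7
3 6 1

Derivation:
After move 1 (L):
8 0 5
2 7 4
3 6 1

After move 2 (L):
0 8 5
2 7 4
3 6 1

After move 3 (R):
8 0 5
2 7 4
3 6 1

After move 4 (R):
8 5 0
2 7 4
3 6 1

After move 5 (D):
8 5 4
2 7 0
3 6 1

After move 6 (L):
8 5 4
2 0 7
3 6 1

After move 7 (L):
8 5 4
0 2 7
3 6 1

After move 8 (R):
8 5 4
2 0 7
3 6 1

After move 9 (L):
8 5 4
0 2 7
3 6 1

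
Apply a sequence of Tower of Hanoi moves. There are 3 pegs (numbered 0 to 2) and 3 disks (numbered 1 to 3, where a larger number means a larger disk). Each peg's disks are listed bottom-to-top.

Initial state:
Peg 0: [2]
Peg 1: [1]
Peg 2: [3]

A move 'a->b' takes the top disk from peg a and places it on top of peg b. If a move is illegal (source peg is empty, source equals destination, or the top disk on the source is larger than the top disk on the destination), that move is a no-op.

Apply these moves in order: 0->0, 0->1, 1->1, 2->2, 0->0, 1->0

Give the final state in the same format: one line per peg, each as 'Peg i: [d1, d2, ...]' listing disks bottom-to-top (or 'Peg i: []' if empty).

Answer: Peg 0: [2, 1]
Peg 1: []
Peg 2: [3]

Derivation:
After move 1 (0->0):
Peg 0: [2]
Peg 1: [1]
Peg 2: [3]

After move 2 (0->1):
Peg 0: [2]
Peg 1: [1]
Peg 2: [3]

After move 3 (1->1):
Peg 0: [2]
Peg 1: [1]
Peg 2: [3]

After move 4 (2->2):
Peg 0: [2]
Peg 1: [1]
Peg 2: [3]

After move 5 (0->0):
Peg 0: [2]
Peg 1: [1]
Peg 2: [3]

After move 6 (1->0):
Peg 0: [2, 1]
Peg 1: []
Peg 2: [3]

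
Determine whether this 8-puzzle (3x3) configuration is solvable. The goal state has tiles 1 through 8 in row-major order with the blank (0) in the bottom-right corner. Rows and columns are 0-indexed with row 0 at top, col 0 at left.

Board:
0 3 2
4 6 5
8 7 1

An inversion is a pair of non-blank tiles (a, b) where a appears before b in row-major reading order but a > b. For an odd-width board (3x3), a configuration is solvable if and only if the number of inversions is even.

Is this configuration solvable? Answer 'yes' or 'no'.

Answer: yes

Derivation:
Inversions (pairs i<j in row-major order where tile[i] > tile[j] > 0): 10
10 is even, so the puzzle is solvable.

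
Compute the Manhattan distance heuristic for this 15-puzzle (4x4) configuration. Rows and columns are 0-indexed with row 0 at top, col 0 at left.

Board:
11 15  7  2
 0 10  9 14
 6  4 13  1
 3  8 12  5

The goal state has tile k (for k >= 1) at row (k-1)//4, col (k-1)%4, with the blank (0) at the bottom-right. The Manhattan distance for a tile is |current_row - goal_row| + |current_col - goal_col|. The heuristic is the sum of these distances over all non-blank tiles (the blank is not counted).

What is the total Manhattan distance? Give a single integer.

Answer: 49

Derivation:
Tile 11: (0,0)->(2,2) = 4
Tile 15: (0,1)->(3,2) = 4
Tile 7: (0,2)->(1,2) = 1
Tile 2: (0,3)->(0,1) = 2
Tile 10: (1,1)->(2,1) = 1
Tile 9: (1,2)->(2,0) = 3
Tile 14: (1,3)->(3,1) = 4
Tile 6: (2,0)->(1,1) = 2
Tile 4: (2,1)->(0,3) = 4
Tile 13: (2,2)->(3,0) = 3
Tile 1: (2,3)->(0,0) = 5
Tile 3: (3,0)->(0,2) = 5
Tile 8: (3,1)->(1,3) = 4
Tile 12: (3,2)->(2,3) = 2
Tile 5: (3,3)->(1,0) = 5
Sum: 4 + 4 + 1 + 2 + 1 + 3 + 4 + 2 + 4 + 3 + 5 + 5 + 4 + 2 + 5 = 49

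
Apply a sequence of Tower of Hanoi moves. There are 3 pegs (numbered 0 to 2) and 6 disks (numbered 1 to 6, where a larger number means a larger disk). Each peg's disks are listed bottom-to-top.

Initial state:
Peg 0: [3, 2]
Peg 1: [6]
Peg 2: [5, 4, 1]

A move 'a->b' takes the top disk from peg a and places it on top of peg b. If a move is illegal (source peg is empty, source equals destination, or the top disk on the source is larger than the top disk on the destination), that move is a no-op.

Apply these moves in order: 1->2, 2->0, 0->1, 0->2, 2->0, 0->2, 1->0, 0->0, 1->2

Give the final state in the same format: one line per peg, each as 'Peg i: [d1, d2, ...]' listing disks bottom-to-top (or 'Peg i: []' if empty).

After move 1 (1->2):
Peg 0: [3, 2]
Peg 1: [6]
Peg 2: [5, 4, 1]

After move 2 (2->0):
Peg 0: [3, 2, 1]
Peg 1: [6]
Peg 2: [5, 4]

After move 3 (0->1):
Peg 0: [3, 2]
Peg 1: [6, 1]
Peg 2: [5, 4]

After move 4 (0->2):
Peg 0: [3]
Peg 1: [6, 1]
Peg 2: [5, 4, 2]

After move 5 (2->0):
Peg 0: [3, 2]
Peg 1: [6, 1]
Peg 2: [5, 4]

After move 6 (0->2):
Peg 0: [3]
Peg 1: [6, 1]
Peg 2: [5, 4, 2]

After move 7 (1->0):
Peg 0: [3, 1]
Peg 1: [6]
Peg 2: [5, 4, 2]

After move 8 (0->0):
Peg 0: [3, 1]
Peg 1: [6]
Peg 2: [5, 4, 2]

After move 9 (1->2):
Peg 0: [3, 1]
Peg 1: [6]
Peg 2: [5, 4, 2]

Answer: Peg 0: [3, 1]
Peg 1: [6]
Peg 2: [5, 4, 2]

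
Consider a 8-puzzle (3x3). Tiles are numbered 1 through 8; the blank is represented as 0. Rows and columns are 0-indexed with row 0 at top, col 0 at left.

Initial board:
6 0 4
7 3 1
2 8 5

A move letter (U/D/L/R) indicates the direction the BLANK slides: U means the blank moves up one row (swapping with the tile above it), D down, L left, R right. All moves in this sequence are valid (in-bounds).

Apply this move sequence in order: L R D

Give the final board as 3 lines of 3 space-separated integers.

After move 1 (L):
0 6 4
7 3 1
2 8 5

After move 2 (R):
6 0 4
7 3 1
2 8 5

After move 3 (D):
6 3 4
7 0 1
2 8 5

Answer: 6 3 4
7 0 1
2 8 5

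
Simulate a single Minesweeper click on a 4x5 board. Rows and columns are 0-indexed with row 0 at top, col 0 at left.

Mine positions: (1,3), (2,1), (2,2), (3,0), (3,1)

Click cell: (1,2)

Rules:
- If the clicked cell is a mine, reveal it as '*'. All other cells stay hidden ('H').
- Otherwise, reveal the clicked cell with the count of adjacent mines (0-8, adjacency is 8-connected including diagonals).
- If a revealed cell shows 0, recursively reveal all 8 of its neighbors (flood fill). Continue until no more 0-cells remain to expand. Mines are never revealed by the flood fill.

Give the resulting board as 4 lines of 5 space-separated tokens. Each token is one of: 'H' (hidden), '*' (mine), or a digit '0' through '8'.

H H H H H
H H 3 H H
H H H H H
H H H H H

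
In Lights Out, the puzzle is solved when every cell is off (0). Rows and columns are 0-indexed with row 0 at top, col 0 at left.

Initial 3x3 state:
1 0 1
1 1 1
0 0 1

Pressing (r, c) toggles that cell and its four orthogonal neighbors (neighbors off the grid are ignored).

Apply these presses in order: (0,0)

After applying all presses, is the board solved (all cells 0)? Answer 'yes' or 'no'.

After press 1 at (0,0):
0 1 1
0 1 1
0 0 1

Lights still on: 5

Answer: no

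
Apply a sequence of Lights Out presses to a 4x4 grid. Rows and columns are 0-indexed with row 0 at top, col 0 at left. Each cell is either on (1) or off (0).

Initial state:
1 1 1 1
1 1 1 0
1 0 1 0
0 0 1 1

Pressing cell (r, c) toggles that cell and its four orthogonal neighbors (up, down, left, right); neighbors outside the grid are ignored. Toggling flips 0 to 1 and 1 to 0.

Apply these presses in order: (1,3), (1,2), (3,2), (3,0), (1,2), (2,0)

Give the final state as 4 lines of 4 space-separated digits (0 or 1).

Answer: 1 1 1 0
0 1 0 1
1 1 0 1
0 0 0 0

Derivation:
After press 1 at (1,3):
1 1 1 0
1 1 0 1
1 0 1 1
0 0 1 1

After press 2 at (1,2):
1 1 0 0
1 0 1 0
1 0 0 1
0 0 1 1

After press 3 at (3,2):
1 1 0 0
1 0 1 0
1 0 1 1
0 1 0 0

After press 4 at (3,0):
1 1 0 0
1 0 1 0
0 0 1 1
1 0 0 0

After press 5 at (1,2):
1 1 1 0
1 1 0 1
0 0 0 1
1 0 0 0

After press 6 at (2,0):
1 1 1 0
0 1 0 1
1 1 0 1
0 0 0 0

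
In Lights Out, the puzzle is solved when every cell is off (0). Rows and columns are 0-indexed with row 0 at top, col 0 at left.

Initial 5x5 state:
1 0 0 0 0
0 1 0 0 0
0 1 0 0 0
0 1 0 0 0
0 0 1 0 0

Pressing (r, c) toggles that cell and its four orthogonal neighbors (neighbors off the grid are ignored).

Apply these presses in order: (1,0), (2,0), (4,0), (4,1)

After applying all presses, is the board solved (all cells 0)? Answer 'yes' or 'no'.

After press 1 at (1,0):
0 0 0 0 0
1 0 0 0 0
1 1 0 0 0
0 1 0 0 0
0 0 1 0 0

After press 2 at (2,0):
0 0 0 0 0
0 0 0 0 0
0 0 0 0 0
1 1 0 0 0
0 0 1 0 0

After press 3 at (4,0):
0 0 0 0 0
0 0 0 0 0
0 0 0 0 0
0 1 0 0 0
1 1 1 0 0

After press 4 at (4,1):
0 0 0 0 0
0 0 0 0 0
0 0 0 0 0
0 0 0 0 0
0 0 0 0 0

Lights still on: 0

Answer: yes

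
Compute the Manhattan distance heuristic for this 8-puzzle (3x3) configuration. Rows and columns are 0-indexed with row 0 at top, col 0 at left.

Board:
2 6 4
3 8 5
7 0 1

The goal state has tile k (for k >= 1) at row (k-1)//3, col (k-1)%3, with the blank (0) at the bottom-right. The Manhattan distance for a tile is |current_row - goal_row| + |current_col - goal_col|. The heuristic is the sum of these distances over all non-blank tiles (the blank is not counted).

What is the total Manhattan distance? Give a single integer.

Answer: 15

Derivation:
Tile 2: at (0,0), goal (0,1), distance |0-0|+|0-1| = 1
Tile 6: at (0,1), goal (1,2), distance |0-1|+|1-2| = 2
Tile 4: at (0,2), goal (1,0), distance |0-1|+|2-0| = 3
Tile 3: at (1,0), goal (0,2), distance |1-0|+|0-2| = 3
Tile 8: at (1,1), goal (2,1), distance |1-2|+|1-1| = 1
Tile 5: at (1,2), goal (1,1), distance |1-1|+|2-1| = 1
Tile 7: at (2,0), goal (2,0), distance |2-2|+|0-0| = 0
Tile 1: at (2,2), goal (0,0), distance |2-0|+|2-0| = 4
Sum: 1 + 2 + 3 + 3 + 1 + 1 + 0 + 4 = 15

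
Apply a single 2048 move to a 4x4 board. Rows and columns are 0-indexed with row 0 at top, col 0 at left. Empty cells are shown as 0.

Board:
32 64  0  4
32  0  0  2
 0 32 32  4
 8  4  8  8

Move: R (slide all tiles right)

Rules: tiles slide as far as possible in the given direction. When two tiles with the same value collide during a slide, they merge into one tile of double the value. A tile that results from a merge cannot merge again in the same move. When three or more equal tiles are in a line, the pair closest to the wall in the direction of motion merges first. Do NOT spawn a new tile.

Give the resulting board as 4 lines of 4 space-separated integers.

Slide right:
row 0: [32, 64, 0, 4] -> [0, 32, 64, 4]
row 1: [32, 0, 0, 2] -> [0, 0, 32, 2]
row 2: [0, 32, 32, 4] -> [0, 0, 64, 4]
row 3: [8, 4, 8, 8] -> [0, 8, 4, 16]

Answer:  0 32 64  4
 0  0 32  2
 0  0 64  4
 0  8  4 16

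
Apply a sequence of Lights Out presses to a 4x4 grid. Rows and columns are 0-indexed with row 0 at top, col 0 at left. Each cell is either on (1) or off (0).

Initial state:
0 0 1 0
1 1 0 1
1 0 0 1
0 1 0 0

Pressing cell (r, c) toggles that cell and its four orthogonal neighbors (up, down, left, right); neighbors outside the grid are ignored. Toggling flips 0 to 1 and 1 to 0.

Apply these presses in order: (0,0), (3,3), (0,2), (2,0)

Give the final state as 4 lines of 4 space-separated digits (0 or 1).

Answer: 1 0 0 1
1 1 1 1
0 1 0 0
1 1 1 1

Derivation:
After press 1 at (0,0):
1 1 1 0
0 1 0 1
1 0 0 1
0 1 0 0

After press 2 at (3,3):
1 1 1 0
0 1 0 1
1 0 0 0
0 1 1 1

After press 3 at (0,2):
1 0 0 1
0 1 1 1
1 0 0 0
0 1 1 1

After press 4 at (2,0):
1 0 0 1
1 1 1 1
0 1 0 0
1 1 1 1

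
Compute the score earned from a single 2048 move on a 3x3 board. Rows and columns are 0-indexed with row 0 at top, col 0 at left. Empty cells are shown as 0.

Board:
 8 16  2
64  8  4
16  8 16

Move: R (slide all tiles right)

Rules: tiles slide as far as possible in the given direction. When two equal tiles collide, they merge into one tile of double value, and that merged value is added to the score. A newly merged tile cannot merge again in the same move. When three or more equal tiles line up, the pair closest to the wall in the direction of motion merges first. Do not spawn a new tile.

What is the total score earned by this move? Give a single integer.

Slide right:
row 0: [8, 16, 2] -> [8, 16, 2]  score +0 (running 0)
row 1: [64, 8, 4] -> [64, 8, 4]  score +0 (running 0)
row 2: [16, 8, 16] -> [16, 8, 16]  score +0 (running 0)
Board after move:
 8 16  2
64  8  4
16  8 16

Answer: 0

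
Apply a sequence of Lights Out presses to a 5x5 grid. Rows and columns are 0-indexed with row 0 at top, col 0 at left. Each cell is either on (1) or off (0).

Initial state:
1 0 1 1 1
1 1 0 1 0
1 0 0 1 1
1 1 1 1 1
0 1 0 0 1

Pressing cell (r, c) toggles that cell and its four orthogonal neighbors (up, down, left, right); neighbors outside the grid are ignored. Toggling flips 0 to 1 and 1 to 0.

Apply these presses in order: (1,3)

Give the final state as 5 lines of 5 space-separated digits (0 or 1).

After press 1 at (1,3):
1 0 1 0 1
1 1 1 0 1
1 0 0 0 1
1 1 1 1 1
0 1 0 0 1

Answer: 1 0 1 0 1
1 1 1 0 1
1 0 0 0 1
1 1 1 1 1
0 1 0 0 1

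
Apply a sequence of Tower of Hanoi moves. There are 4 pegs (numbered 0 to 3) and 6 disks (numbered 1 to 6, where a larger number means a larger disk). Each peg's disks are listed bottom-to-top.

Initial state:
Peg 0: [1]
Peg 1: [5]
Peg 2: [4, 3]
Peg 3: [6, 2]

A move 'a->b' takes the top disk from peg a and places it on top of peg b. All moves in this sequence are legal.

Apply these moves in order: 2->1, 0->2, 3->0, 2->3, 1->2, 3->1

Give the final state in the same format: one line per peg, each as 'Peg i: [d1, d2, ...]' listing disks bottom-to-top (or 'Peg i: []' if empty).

After move 1 (2->1):
Peg 0: [1]
Peg 1: [5, 3]
Peg 2: [4]
Peg 3: [6, 2]

After move 2 (0->2):
Peg 0: []
Peg 1: [5, 3]
Peg 2: [4, 1]
Peg 3: [6, 2]

After move 3 (3->0):
Peg 0: [2]
Peg 1: [5, 3]
Peg 2: [4, 1]
Peg 3: [6]

After move 4 (2->3):
Peg 0: [2]
Peg 1: [5, 3]
Peg 2: [4]
Peg 3: [6, 1]

After move 5 (1->2):
Peg 0: [2]
Peg 1: [5]
Peg 2: [4, 3]
Peg 3: [6, 1]

After move 6 (3->1):
Peg 0: [2]
Peg 1: [5, 1]
Peg 2: [4, 3]
Peg 3: [6]

Answer: Peg 0: [2]
Peg 1: [5, 1]
Peg 2: [4, 3]
Peg 3: [6]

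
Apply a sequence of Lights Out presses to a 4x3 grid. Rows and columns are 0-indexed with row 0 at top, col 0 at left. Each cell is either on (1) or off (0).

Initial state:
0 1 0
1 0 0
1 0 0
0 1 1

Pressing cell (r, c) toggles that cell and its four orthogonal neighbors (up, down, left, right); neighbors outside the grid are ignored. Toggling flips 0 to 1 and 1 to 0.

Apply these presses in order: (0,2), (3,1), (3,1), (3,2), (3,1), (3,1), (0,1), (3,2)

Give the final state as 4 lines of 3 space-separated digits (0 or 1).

After press 1 at (0,2):
0 0 1
1 0 1
1 0 0
0 1 1

After press 2 at (3,1):
0 0 1
1 0 1
1 1 0
1 0 0

After press 3 at (3,1):
0 0 1
1 0 1
1 0 0
0 1 1

After press 4 at (3,2):
0 0 1
1 0 1
1 0 1
0 0 0

After press 5 at (3,1):
0 0 1
1 0 1
1 1 1
1 1 1

After press 6 at (3,1):
0 0 1
1 0 1
1 0 1
0 0 0

After press 7 at (0,1):
1 1 0
1 1 1
1 0 1
0 0 0

After press 8 at (3,2):
1 1 0
1 1 1
1 0 0
0 1 1

Answer: 1 1 0
1 1 1
1 0 0
0 1 1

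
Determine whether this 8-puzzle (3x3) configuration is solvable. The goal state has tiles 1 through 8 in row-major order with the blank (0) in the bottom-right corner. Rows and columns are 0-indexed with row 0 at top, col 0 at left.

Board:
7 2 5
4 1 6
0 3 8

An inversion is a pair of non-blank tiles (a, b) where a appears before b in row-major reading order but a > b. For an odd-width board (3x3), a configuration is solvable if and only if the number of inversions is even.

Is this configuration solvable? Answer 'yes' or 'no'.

Inversions (pairs i<j in row-major order where tile[i] > tile[j] > 0): 13
13 is odd, so the puzzle is not solvable.

Answer: no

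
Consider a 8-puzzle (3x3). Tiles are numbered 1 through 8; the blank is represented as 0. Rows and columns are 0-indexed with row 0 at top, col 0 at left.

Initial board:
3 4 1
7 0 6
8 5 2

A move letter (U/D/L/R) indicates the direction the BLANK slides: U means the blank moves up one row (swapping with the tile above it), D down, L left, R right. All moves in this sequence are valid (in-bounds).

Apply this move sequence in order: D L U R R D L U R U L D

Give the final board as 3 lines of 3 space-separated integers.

After move 1 (D):
3 4 1
7 5 6
8 0 2

After move 2 (L):
3 4 1
7 5 6
0 8 2

After move 3 (U):
3 4 1
0 5 6
7 8 2

After move 4 (R):
3 4 1
5 0 6
7 8 2

After move 5 (R):
3 4 1
5 6 0
7 8 2

After move 6 (D):
3 4 1
5 6 2
7 8 0

After move 7 (L):
3 4 1
5 6 2
7 0 8

After move 8 (U):
3 4 1
5 0 2
7 6 8

After move 9 (R):
3 4 1
5 2 0
7 6 8

After move 10 (U):
3 4 0
5 2 1
7 6 8

After move 11 (L):
3 0 4
5 2 1
7 6 8

After move 12 (D):
3 2 4
5 0 1
7 6 8

Answer: 3 2 4
5 0 1
7 6 8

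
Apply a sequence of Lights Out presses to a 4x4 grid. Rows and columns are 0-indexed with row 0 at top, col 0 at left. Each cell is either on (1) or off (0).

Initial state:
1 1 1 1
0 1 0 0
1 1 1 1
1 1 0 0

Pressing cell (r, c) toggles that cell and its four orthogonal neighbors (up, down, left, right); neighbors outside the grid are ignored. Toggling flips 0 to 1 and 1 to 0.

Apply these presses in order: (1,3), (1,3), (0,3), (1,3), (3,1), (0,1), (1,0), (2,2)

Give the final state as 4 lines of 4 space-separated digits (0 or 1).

Answer: 1 0 1 1
1 1 0 0
0 1 0 1
0 0 0 0

Derivation:
After press 1 at (1,3):
1 1 1 0
0 1 1 1
1 1 1 0
1 1 0 0

After press 2 at (1,3):
1 1 1 1
0 1 0 0
1 1 1 1
1 1 0 0

After press 3 at (0,3):
1 1 0 0
0 1 0 1
1 1 1 1
1 1 0 0

After press 4 at (1,3):
1 1 0 1
0 1 1 0
1 1 1 0
1 1 0 0

After press 5 at (3,1):
1 1 0 1
0 1 1 0
1 0 1 0
0 0 1 0

After press 6 at (0,1):
0 0 1 1
0 0 1 0
1 0 1 0
0 0 1 0

After press 7 at (1,0):
1 0 1 1
1 1 1 0
0 0 1 0
0 0 1 0

After press 8 at (2,2):
1 0 1 1
1 1 0 0
0 1 0 1
0 0 0 0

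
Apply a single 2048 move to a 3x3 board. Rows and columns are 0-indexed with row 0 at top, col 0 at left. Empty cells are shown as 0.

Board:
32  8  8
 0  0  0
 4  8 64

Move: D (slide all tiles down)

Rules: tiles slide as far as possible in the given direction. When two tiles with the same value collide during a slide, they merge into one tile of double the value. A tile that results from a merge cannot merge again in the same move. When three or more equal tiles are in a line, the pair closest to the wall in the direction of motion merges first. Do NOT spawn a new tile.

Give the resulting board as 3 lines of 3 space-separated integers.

Slide down:
col 0: [32, 0, 4] -> [0, 32, 4]
col 1: [8, 0, 8] -> [0, 0, 16]
col 2: [8, 0, 64] -> [0, 8, 64]

Answer:  0  0  0
32  0  8
 4 16 64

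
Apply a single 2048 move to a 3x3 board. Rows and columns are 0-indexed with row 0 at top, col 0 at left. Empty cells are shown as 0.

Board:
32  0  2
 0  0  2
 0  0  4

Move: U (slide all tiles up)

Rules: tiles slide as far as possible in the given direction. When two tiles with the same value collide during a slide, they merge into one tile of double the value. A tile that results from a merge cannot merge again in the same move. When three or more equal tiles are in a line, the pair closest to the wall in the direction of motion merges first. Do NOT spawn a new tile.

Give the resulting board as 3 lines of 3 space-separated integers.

Answer: 32  0  4
 0  0  4
 0  0  0

Derivation:
Slide up:
col 0: [32, 0, 0] -> [32, 0, 0]
col 1: [0, 0, 0] -> [0, 0, 0]
col 2: [2, 2, 4] -> [4, 4, 0]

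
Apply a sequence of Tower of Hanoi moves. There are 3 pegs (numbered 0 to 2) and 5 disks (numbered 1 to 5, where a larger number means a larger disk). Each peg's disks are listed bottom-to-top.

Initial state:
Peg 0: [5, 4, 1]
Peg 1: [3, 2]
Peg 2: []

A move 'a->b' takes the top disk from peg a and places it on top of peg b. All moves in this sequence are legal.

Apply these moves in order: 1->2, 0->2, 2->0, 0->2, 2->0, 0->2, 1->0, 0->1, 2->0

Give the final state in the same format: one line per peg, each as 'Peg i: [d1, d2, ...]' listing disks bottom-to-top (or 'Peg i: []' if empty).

Answer: Peg 0: [5, 4, 1]
Peg 1: [3]
Peg 2: [2]

Derivation:
After move 1 (1->2):
Peg 0: [5, 4, 1]
Peg 1: [3]
Peg 2: [2]

After move 2 (0->2):
Peg 0: [5, 4]
Peg 1: [3]
Peg 2: [2, 1]

After move 3 (2->0):
Peg 0: [5, 4, 1]
Peg 1: [3]
Peg 2: [2]

After move 4 (0->2):
Peg 0: [5, 4]
Peg 1: [3]
Peg 2: [2, 1]

After move 5 (2->0):
Peg 0: [5, 4, 1]
Peg 1: [3]
Peg 2: [2]

After move 6 (0->2):
Peg 0: [5, 4]
Peg 1: [3]
Peg 2: [2, 1]

After move 7 (1->0):
Peg 0: [5, 4, 3]
Peg 1: []
Peg 2: [2, 1]

After move 8 (0->1):
Peg 0: [5, 4]
Peg 1: [3]
Peg 2: [2, 1]

After move 9 (2->0):
Peg 0: [5, 4, 1]
Peg 1: [3]
Peg 2: [2]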